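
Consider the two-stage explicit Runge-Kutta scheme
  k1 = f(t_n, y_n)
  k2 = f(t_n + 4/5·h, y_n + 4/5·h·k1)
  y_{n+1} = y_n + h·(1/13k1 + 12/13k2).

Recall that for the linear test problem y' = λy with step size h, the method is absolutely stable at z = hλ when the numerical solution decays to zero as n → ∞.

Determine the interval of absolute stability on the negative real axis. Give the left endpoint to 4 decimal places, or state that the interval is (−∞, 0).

Test eqn y'=λy, z=hλ:
  k1=λy_n ⇒ h·k1=z·y_n;  k2=λ(1+4/5z)y_n ⇒ h·k2=z(1+4/5z)y_n
  y_{n+1}/y_n = 1 + 1/13z + 12/13z(1+4/5z) = 1 + z + 48/65z²
  Hence R(z) = 1 + z + 48/65z².

Need |R(x)|<1, x<0.
x=-1.41: |R|=1.0581
R=1: x+48/65x²=0 ⇒ x=−65/48=-1.3542; min R=1−1/(4·48/65)=0.6615>−1
Confirm numerically:
  x=-1.178: |R|=0.84675 <1
  x=-0.878: |R|=0.69127 <1
  x=-0.806: |R|=0.67373 <1
  x=-0.741: |R|=0.66448 <1
  x=-1.905: |R|=1.77490 >1
  x=-1.448: |R|=1.10034 >1
  x=-1.436: |R|=1.08678 >1
Stable set (-1.3542, 0).

z∈(-1.3542,0).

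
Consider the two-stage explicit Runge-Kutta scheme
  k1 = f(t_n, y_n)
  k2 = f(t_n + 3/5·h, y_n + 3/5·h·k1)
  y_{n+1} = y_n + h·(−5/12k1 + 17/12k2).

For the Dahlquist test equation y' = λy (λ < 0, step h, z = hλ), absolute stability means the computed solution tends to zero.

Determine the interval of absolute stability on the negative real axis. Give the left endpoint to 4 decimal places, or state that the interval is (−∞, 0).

(-1.1765, 0).

Test eqn y'=λy, z=hλ:
  k1=λy_n ⇒ h·k1=z·y_n;  k2=λ(1+3/5z)y_n ⇒ h·k2=z(1+3/5z)y_n
  y_{n+1}/y_n = 1 − 5/12z + 17/12z(1+3/5z) = 1 + z + 17/20z²
  so R(z) = 1 + z + 17/20z².

Boundary: |R(x)|=1, x<0.
x=-1.67: |R|=1.7006
R=1: x+17/20x²=0 ⇒ x=−20/17=-1.1765; min R=1−1/(4·17/20)=0.7059>−1
Confirm numerically:
  x=-1.097: |R|=0.92590 <1
  x=-0.961: |R|=0.82399 <1
  x=-0.900: |R|=0.78850 <1
  x=-0.878: |R|=0.77725 <1
  x=-1.472: |R|=1.36977 >1
  x=-1.356: |R|=1.20693 >1
  x=-1.303: |R|=1.14014 >1
Interval (-1.1765, 0).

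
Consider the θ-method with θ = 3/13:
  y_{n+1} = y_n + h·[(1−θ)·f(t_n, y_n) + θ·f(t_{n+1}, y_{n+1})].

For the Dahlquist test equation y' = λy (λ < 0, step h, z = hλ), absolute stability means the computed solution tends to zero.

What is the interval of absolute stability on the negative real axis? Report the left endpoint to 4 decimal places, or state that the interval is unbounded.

On y'=λy, z=hλ:
  y_{n+1} = y_n + z·[10/13·y_n + 3/13·y_{n+1}] ⇒ (1 − 3/13z)y_{n+1} = (1 + 10/13z)y_n
  Hence R(z) = (1 + 10/13z)/(1 − 3/13z).

Find x<0 with |R(x)|<1.
x=-0.68: |R|=0.4122
R=−1: 1+10/13x = −1+3/13x ⇒ -7/13x=2 ⇒ x=2/(-7/13)=-3.7143
Confirm numerically:
  x=-3.540: |R|=0.94835 <1
  x=-2.900: |R|=0.73733 <1
  x=-2.839: |R|=0.71525 <1
  x=-4.184: |R|=1.12868 >1
  x=-4.077: |R|=1.10063 >1
  x=-3.960: |R|=1.06913 >1
Interval (-3.7143, 0).

z∈(-3.7143,0).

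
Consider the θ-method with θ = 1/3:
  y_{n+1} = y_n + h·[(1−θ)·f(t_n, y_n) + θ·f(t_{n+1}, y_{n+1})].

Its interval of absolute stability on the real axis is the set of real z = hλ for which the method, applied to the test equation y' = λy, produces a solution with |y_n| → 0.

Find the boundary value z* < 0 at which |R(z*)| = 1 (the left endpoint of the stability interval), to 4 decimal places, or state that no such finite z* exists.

Test eqn y'=λy, z=hλ:
  y_{n+1} = y_n + z·[2/3·y_n + 1/3·y_{n+1}] ⇒ (1 − 1/3z)y_{n+1} = (1 + 2/3z)y_n
  ⇒ R(z) = (1 + 2/3z)/(1 − 1/3z).

Solve |R(x)|<1 on ℝ⁻.
x=-1.54: |R|=0.0176
R=−1: 1+2/3x = −1+1/3x ⇒ -1/3x=2 ⇒ x=2/(-1/3)=-6.0000
Confirm numerically:
  x=-4.444: |R|=0.79097 <1
  x=-4.149: |R|=0.74108 <1
  x=-2.501: |R|=0.36393 <1
  x=-2.482: |R|=0.35826 <1
  x=-6.546: |R|=1.05720 >1
  x=-6.047: |R|=1.00520 >1
Stable set (-6.0000, 0).

z* = -6.0000.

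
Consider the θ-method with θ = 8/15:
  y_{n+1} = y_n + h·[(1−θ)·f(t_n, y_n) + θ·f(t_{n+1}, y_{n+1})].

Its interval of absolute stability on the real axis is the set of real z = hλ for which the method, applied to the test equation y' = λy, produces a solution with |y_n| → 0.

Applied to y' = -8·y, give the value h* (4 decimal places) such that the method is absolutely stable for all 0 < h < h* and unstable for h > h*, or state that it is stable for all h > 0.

(−∞, 0) — no finite endpoint. Any h>0 works for λ=-8.

With y'=λy (z=hλ):
  y_{n+1} = y_n + z·[7/15·y_n + 8/15·y_{n+1}] ⇒ (1 − 8/15z)y_{n+1} = (1 + 7/15z)y_n
  ⇒ R(z) = (1 + 7/15z)/(1 − 8/15z).

Need |R(x)|<1, x<0.
x=-0.41: |R|=0.6636
x=-2: |R|=0.0323
x=-10: |R|=0.5789
x=-100: |R|=0.8405
θ=8/15≥1/2 ⇒ |1+7/15x|<|1−8/15x| ∀x<0 ⇒ stable on all of ℝ⁻.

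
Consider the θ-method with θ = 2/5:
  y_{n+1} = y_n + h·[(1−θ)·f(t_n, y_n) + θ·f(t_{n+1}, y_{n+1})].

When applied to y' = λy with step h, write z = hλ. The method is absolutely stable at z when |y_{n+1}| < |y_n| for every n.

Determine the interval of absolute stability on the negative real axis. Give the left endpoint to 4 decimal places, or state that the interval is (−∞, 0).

z∈(-10.0000,0).

On y'=λy, z=hλ:
  y_{n+1} = y_n + z·[3/5·y_n + 2/5·y_{n+1}] ⇒ (1 − 2/5z)y_{n+1} = (1 + 3/5z)y_n
  ⇒ R(z) = (1 + 3/5z)/(1 − 2/5z).

Solve |R(x)|<1 on ℝ⁻.
x=-0.78: |R|=0.4055
R=−1: 1+3/5x = −1+2/5x ⇒ -1/5x=2 ⇒ x=2/(-1/5)=-10.0000
Confirm numerically:
  x=-5.576: |R|=0.72610 <1
  x=-4.815: |R|=0.64559 <1
  x=-4.673: |R|=0.62868 <1
  x=-10.488: |R|=1.01879 >1
  x=-10.299: |R|=1.01168 >1
  x=-10.057: |R|=1.00227 >1
Interval (-10.0000, 0).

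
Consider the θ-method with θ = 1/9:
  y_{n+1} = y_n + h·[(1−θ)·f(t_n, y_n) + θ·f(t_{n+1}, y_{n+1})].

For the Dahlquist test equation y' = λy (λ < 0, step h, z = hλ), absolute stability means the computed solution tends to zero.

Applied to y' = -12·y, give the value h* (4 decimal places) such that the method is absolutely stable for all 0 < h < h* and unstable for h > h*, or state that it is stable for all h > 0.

On y'=λy, z=hλ:
  y_{n+1} = y_n + z·[8/9·y_n + 1/9·y_{n+1}] ⇒ (1 − 1/9z)y_{n+1} = (1 + 8/9z)y_n
  ⇒ R(z) = (1 + 8/9z)/(1 − 1/9z).

Solve |R(x)|<1 on ℝ⁻.
x=-0.62: |R|=0.4200
R=−1: 1+8/9x = −1+1/9x ⇒ -7/9x=2 ⇒ x=2/(-7/9)=-2.5714
Confirm numerically:
  x=-2.452: |R|=0.92700 <1
  x=-1.660: |R|=0.40150 <1
  x=-1.416: |R|=0.22350 <1
  x=-2.827: |R|=1.15126 >1
  x=-2.628: |R|=1.03406 >1
Interval (-2.5714, 0).

(-2.5714,0); λ=-12 ⇒ h* = (18/7)/12 = 0.2143.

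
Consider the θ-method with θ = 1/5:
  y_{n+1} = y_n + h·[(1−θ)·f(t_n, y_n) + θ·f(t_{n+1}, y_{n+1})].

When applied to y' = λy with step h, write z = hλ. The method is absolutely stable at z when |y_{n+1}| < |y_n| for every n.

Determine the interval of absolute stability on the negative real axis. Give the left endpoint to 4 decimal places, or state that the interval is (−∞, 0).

Set f=λy, z=hλ:
  y_{n+1} = y_n + z·[4/5·y_n + 1/5·y_{n+1}] ⇒ (1 − 1/5z)y_{n+1} = (1 + 4/5z)y_n
  R(z) = (1 + 4/5z)/(1 − 1/5z).

Boundary: |R(x)|=1, x<0.
x=-0.59: |R|=0.4723
R=−1: 1+4/5x = −1+1/5x ⇒ -3/5x=2 ⇒ x=2/(-3/5)=-3.3333
Confirm numerically:
  x=-2.921: |R|=0.84383 <1
  x=-2.681: |R|=0.74522 <1
  x=-2.166: |R|=0.51130 <1
  x=-1.405: |R|=0.09680 <1
  x=-3.869: |R|=1.18119 >1
  x=-3.719: |R|=1.13270 >1
So |R|<1 on (-3.3333, 0).

z∈(-3.3333,0).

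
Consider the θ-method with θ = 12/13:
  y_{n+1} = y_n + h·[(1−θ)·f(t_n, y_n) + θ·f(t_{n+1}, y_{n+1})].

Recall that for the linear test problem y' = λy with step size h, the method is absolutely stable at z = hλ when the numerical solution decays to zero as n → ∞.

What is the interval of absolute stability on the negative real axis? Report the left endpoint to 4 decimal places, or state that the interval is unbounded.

With y'=λy (z=hλ):
  y_{n+1} = y_n + z·[1/13·y_n + 12/13·y_{n+1}] ⇒ (1 − 12/13z)y_{n+1} = (1 + 1/13z)y_n
  R(z) = (1 + 1/13z)/(1 − 12/13z).

Find x<0 with |R(x)|<1.
x=-1.56: |R|=0.3607
x=-2: |R|=0.2973
x=-10: |R|=0.0226
x=-100: |R|=0.0717
θ=12/13≥1/2 ⇒ |1+1/13x|<|1−12/13x| ∀x<0 ⇒ interval (−∞,0).

(−∞, 0) — no finite endpoint.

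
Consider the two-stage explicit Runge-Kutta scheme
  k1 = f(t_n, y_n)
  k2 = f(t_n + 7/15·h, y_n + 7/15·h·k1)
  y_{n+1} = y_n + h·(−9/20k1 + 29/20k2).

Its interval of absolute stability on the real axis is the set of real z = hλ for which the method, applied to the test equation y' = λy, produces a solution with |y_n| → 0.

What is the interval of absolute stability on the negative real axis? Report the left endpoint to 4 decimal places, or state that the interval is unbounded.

z∈(-1.4778,0).

Test eqn y'=λy, z=hλ:
  k1=λy_n ⇒ h·k1=z·y_n;  k2=λ(1+7/15z)y_n ⇒ h·k2=z(1+7/15z)y_n
  y_{n+1}/y_n = 1 − 9/20z + 29/20z(1+7/15z) = 1 + z + 203/300z²
  so R(z) = 1 + z + 203/300z².

Solve |R(x)|<1 on ℝ⁻.
x=-1.35: |R|=0.8832
R=1: x+203/300x²=0 ⇒ x=−300/203=-1.4778; min R=1−1/(4·203/300)=0.6305>−1
Confirm numerically:
  x=-1.374: |R|=0.90346 <1
  x=-1.252: |R|=0.80868 <1
  x=-0.926: |R|=0.65423 <1
  x=-0.918: |R|=0.65224 <1
  x=-1.946: |R|=1.61648 >1
  x=-1.764: |R|=1.34158 >1
Stable set (-1.4778, 0).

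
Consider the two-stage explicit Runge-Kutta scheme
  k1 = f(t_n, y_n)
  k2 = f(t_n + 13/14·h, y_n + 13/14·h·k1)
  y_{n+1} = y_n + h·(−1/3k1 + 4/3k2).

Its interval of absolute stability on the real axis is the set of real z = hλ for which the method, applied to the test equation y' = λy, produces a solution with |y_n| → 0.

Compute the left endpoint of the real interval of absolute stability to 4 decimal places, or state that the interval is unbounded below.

On y'=λy, z=hλ:
  k1=λy_n ⇒ h·k1=z·y_n;  k2=λ(1+13/14z)y_n ⇒ h·k2=z(1+13/14z)y_n
  y_{n+1}/y_n = 1 − 1/3z + 4/3z(1+13/14z) = 1 + z + 26/21z²
  so R(z) = 1 + z + 26/21z².

Find x<0 with |R(x)|<1.
x=-1.73: |R|=2.9755
R=1: x+26/21x²=0 ⇒ x=−21/26=-0.8077; min R=1−1/(4·26/21)=0.7981>−1
Confirm numerically:
  x=-0.712: |R|=0.91564 <1
  x=-0.650: |R|=0.87310 <1
  x=-0.636: |R|=0.86480 <1
  x=-0.544: |R|=0.82240 <1
  x=-1.178: |R|=1.54008 >1
  x=-0.990: |R|=1.22346 >1
  x=-0.899: |R|=1.10163 >1
Stable set (-0.8077, 0).

z* = -0.8077.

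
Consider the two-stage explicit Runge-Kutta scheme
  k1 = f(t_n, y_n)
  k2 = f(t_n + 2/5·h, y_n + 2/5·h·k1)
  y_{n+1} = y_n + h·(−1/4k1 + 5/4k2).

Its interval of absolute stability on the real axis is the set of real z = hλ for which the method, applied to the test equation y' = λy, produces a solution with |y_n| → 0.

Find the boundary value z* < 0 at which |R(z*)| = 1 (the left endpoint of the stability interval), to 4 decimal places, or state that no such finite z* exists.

z* = -2.0000.

Test eqn y'=λy, z=hλ:
  k1=λy_n ⇒ h·k1=z·y_n;  k2=λ(1+2/5z)y_n ⇒ h·k2=z(1+2/5z)y_n
  y_{n+1}/y_n = 1 − 1/4z + 5/4z(1+2/5z) = 1 + z + 1/2z²
  ⇒ R(z) = 1 + z + 1/2z².

Need |R(x)|<1, x<0.
x=-0.6: |R|=0.5800
R=1: x+1/2x²=0 ⇒ x=−2=-2.0000; min R=1−1/(4·1/2)=0.5000>−1
Confirm numerically:
  x=-1.620: |R|=0.69220 <1
  x=-0.955: |R|=0.50101 <1
  x=-0.806: |R|=0.51882 <1
  x=-2.460: |R|=1.56580 >1
  x=-2.437: |R|=1.53248 >1
So |R|<1 on (-2.0000, 0).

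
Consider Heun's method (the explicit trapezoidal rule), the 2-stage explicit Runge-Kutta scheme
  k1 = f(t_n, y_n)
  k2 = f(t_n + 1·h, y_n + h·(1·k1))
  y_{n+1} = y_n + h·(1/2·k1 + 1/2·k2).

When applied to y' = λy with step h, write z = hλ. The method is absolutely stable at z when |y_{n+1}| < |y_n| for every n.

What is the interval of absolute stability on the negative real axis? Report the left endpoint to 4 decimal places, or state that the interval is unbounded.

With y'=λy (z=hλ):
  order 2, 2-stage ⇒ R(z)=1+z+z^2/2
  (e.g. R(-0.6)=0.58000, |R|=0.58000)

Boundary: |R(x)|=1, x<0.
x=-0.6: |R|=0.5800
|R(-1.67)|=0.7244 |R(-1.34)|=0.5578 |R(-1.13)|=0.5085
Bisect:
  x_lo=-2.4128 |R|=1.4980  x_hi=-0.0985 |R|=0.9063
  mid=-1.25567 |R|=0.53268 →hi
  mid=-1.83425 |R|=0.84798 →hi
  mid=-2.12353 |R|=1.13116 →lo
  mid=-1.97889 |R|=0.97911 →hi
  mid=-2.05121 |R|=1.05252 →lo
  mid=-2.01505 |R|=1.01516 →lo
  mid=-1.99697 |R|=0.99697 →hi
  mid=-2.00601 |R|=1.00603 →lo
  mid=-2.00149 |R|=1.00149 →lo
  ...
  [-2.00008,-1.99994] ⇒ x*=-2.0000
Interval (-2.0000, 0).

z∈(-2.0000,0).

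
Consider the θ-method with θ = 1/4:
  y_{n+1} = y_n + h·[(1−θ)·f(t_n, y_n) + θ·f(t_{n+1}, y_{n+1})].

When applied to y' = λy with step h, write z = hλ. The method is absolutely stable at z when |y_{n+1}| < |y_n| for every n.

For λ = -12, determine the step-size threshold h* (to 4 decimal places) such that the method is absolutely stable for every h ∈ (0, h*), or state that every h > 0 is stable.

Set f=λy, z=hλ:
  y_{n+1} = y_n + z·[3/4·y_n + 1/4·y_{n+1}] ⇒ (1 − 1/4z)y_{n+1} = (1 + 3/4z)y_n
  Hence R(z) = (1 + 3/4z)/(1 − 1/4z).

Boundary: |R(x)|=1, x<0.
x=-1.05: |R|=0.1683
R=−1: 1+3/4x = −1+1/4x ⇒ -1/2x=2 ⇒ x=2/(-1/2)=-4.0000
Confirm numerically:
  x=-3.160: |R|=0.76536 <1
  x=-2.826: |R|=0.65602 <1
  x=-2.469: |R|=0.52667 <1
  x=-4.506: |R|=1.11897 >1
  x=-4.489: |R|=1.11521 >1
  x=-4.204: |R|=1.04973 >1
So |R|<1 on (-4.0000, 0).

(-4.0000,0); λ=-12 ⇒ h* = (4)/12 = 0.3333.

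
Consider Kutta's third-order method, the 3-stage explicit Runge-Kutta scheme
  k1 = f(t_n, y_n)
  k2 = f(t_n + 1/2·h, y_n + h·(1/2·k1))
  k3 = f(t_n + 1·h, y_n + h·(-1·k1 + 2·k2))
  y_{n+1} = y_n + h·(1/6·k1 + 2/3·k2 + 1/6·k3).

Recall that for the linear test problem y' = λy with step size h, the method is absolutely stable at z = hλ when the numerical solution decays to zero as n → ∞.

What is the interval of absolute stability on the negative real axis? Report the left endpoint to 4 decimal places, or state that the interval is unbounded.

z∈(-2.5127,0).

With y'=λy (z=hλ):
  order 3, 3-stage ⇒ R(z)=1+z+z^2/2+z^3/6
  (e.g. R(-1.63)=-0.02334, |R|=0.02334)

Boundary: |R(x)|=1, x<0.
x=-1.63: |R|=0.0233
|R(-2.85)|=1.6469 |R(-2.68)|=1.2969 |R(-1.36)|=0.1456
Bisect:
  x_lo=-3.2344 |R|=2.6432  x_hi=-0.2021 |R|=0.8170
  mid=-1.71825 |R|=0.08755 →hi
  mid=-2.47635 |R|=0.94115 →hi
  mid=-2.85539 |R|=1.65889 →lo
  mid=-2.66587 |R|=1.27010 →lo
  mid=-2.57111 |R|=1.09857 →lo
  mid=-2.52373 |R|=1.01815 →lo
  mid=-2.50004 |R|=0.97922 →hi
  mid=-2.51188 |R|=0.99858 →hi
  mid=-2.51780 |R|=1.00834 →lo
  ...
  [-2.51281,-2.51262] ⇒ x*=-2.5127
Interval (-2.5127, 0).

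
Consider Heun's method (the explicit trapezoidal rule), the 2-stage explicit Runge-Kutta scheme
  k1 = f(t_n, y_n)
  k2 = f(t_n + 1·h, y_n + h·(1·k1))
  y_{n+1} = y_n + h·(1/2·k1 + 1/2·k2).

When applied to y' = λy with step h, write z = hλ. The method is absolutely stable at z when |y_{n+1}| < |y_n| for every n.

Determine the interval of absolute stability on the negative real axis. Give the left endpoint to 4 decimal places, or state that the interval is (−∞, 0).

Test eqn y'=λy, z=hλ:
  order 2, 2-stage ⇒ R(z)=1+z+z^2/2
  (e.g. R(-0.78)=0.52420, |R|=0.52420)

Solve |R(x)|<1 on ℝ⁻.
x=-0.78: |R|=0.5242
|R(-1.57)|=0.6624 |R(-1.53)|=0.6404 |R(-0.6)|=0.5800
Bisect:
  x_lo=-2.3092 |R|=1.3570  x_hi=-0.0564 |R|=0.9452
  mid=-1.18282 |R|=0.51671 →hi
  mid=-1.74603 |R|=0.77828 →hi
  mid=-2.02763 |R|=1.02801 →lo
  mid=-1.88683 |R|=0.89323 →hi
  mid=-1.95723 |R|=0.95814 →hi
  mid=-1.99243 |R|=0.99246 →hi
  mid=-2.01003 |R|=1.01008 →lo
  mid=-2.00123 |R|=1.00123 →lo
  mid=-1.99683 |R|=0.99683 →hi
  ...
  [-2.00013,-1.99999] ⇒ x*=-2.0000
Interval (-2.0000, 0).

(-2.0000, 0).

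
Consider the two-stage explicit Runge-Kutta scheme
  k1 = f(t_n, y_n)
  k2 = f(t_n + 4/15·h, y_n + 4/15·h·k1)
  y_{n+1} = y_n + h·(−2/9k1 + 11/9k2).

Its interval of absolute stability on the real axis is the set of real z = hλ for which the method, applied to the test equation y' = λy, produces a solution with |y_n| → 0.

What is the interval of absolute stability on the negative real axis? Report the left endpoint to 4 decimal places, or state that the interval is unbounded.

Set f=λy, z=hλ:
  k1=λy_n ⇒ h·k1=z·y_n;  k2=λ(1+4/15z)y_n ⇒ h·k2=z(1+4/15z)y_n
  y_{n+1}/y_n = 1 − 2/9z + 11/9z(1+4/15z) = 1 + z + 44/135z²
  ⇒ R(z) = 1 + z + 44/135z².

Find x<0 with |R(x)|<1.
x=-1: |R|=0.3259
R=1: x+44/135x²=0 ⇒ x=−135/44=-3.0682; min R=1−1/(4·44/135)=0.2330>−1
Confirm numerically:
  x=-2.259: |R|=0.40423 <1
  x=-2.047: |R|=0.31870 <1
  x=-1.919: |R|=0.28124 <1
  x=-1.421: |R|=0.23712 <1
  x=-3.583: |R|=1.60120 >1
  x=-3.208: |R|=1.14619 >1
So |R|<1 on (-3.0682, 0).

(-3.0682, 0).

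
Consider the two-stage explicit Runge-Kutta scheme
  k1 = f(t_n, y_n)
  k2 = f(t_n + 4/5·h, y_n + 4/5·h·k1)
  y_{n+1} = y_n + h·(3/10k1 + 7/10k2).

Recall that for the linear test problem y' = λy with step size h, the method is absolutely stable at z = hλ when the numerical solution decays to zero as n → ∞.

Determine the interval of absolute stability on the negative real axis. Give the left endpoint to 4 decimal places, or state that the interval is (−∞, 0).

Test eqn y'=λy, z=hλ:
  k1=λy_n ⇒ h·k1=z·y_n;  k2=λ(1+4/5z)y_n ⇒ h·k2=z(1+4/5z)y_n
  y_{n+1}/y_n = 1 + 3/10z + 7/10z(1+4/5z) = 1 + z + 14/25z²
  R(z) = 1 + z + 14/25z².

Need |R(x)|<1, x<0.
x=-0.38: |R|=0.7009
R=1: x+14/25x²=0 ⇒ x=−25/14=-1.7857; min R=1−1/(4·14/25)=0.5536>−1
Confirm numerically:
  x=-1.672: |R|=0.89353 <1
  x=-1.399: |R|=0.69703 <1
  x=-1.341: |R|=0.66604 <1
  x=-2.308: |R|=1.67504 >1
  x=-1.982: |R|=1.21786 >1
Interval (-1.7857, 0).

z∈(-1.7857,0).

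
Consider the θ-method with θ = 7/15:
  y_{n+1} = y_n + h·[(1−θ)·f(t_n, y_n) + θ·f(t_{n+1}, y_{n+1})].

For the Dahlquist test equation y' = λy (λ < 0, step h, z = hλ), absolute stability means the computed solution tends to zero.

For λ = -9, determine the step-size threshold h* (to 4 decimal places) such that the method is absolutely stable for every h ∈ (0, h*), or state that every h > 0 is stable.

(-30.0000,0); λ=-9 ⇒ h* = (30)/9 = 3.3333.

With y'=λy (z=hλ):
  y_{n+1} = y_n + z·[8/15·y_n + 7/15·y_{n+1}] ⇒ (1 − 7/15z)y_{n+1} = (1 + 8/15z)y_n
  Hence R(z) = (1 + 8/15z)/(1 − 7/15z).

Need |R(x)|<1, x<0.
x=-0.42: |R|=0.6488
R=−1: 1+8/15x = −1+7/15x ⇒ -1/15x=2 ⇒ x=2/(-1/15)=-30.0000
Confirm numerically:
  x=-29.973: |R|=0.99988 <1
  x=-28.368: |R|=0.99236 <1
  x=-24.718: |R|=0.97191 <1
  x=-24.581: |R|=0.97103 <1
  x=-30.596: |R|=1.00260 >1
  x=-30.447: |R|=1.00196 >1
So |R|<1 on (-30.0000, 0).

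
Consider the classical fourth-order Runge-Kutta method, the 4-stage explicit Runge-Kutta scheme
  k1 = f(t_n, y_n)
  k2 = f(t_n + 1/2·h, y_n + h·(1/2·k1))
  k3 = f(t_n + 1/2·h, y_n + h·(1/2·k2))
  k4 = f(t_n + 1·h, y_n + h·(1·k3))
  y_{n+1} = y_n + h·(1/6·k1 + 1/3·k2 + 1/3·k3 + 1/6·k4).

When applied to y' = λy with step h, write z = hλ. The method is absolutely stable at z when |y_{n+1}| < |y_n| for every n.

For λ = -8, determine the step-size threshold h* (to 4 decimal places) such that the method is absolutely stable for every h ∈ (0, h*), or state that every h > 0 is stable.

(-2.7853,0); λ=-8 ⇒ h* = 0.3482.

Set f=λy, z=hλ:
  order 4, 4-stage ⇒ R(z)=1+z+z^2/2+z^3/6+z^4/24
  (e.g. R(-1.37)=0.28667, |R|=0.28667)

Solve |R(x)|<1 on ℝ⁻.
x=-1.37: |R|=0.2867
|R(-2.74)|=0.9338 |R(-1.61)|=0.2705 |R(-1.12)|=0.3386
Bisect:
  x_lo=-3.4615 |R|=2.5990  x_hi=-0.3332 |R|=0.7167
  mid=-1.89735 |R|=0.30421 →hi
  mid=-2.67944 |R|=0.85178 →hi
  mid=-3.07048 |R|=1.52229 →lo
  mid=-2.87496 |R|=1.14382 →lo
  mid=-2.77720 |R|=0.98786 →hi
  mid=-2.82608 |R|=1.06325 →lo
  mid=-2.80164 |R|=1.02492 →lo
  mid=-2.78942 |R|=1.00623 →lo
  ...
  [-2.78541,-2.78522] ⇒ x*=-2.7853
So |R|<1 on (-2.7853, 0).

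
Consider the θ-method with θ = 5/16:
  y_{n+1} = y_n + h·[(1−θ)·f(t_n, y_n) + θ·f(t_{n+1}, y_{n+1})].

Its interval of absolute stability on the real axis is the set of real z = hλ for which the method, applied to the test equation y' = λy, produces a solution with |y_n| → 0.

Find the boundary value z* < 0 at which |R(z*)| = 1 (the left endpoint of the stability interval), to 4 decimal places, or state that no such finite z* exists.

z* = -5.3333.

Set f=λy, z=hλ:
  y_{n+1} = y_n + z·[11/16·y_n + 5/16·y_{n+1}] ⇒ (1 − 5/16z)y_{n+1} = (1 + 11/16z)y_n
  R(z) = (1 + 11/16z)/(1 − 5/16z).

Boundary: |R(x)|=1, x<0.
x=-1.26: |R|=0.0960
R=−1: 1+11/16x = −1+5/16x ⇒ -3/8x=2 ⇒ x=2/(-3/8)=-5.3333
Confirm numerically:
  x=-5.307: |R|=0.99629 <1
  x=-4.014: |R|=0.78054 <1
  x=-2.714: |R|=0.46852 <1
  x=-5.871: |R|=1.07113 >1
  x=-5.779: |R|=1.05956 >1
  x=-5.623: |R|=1.03940 >1
Interval (-5.3333, 0).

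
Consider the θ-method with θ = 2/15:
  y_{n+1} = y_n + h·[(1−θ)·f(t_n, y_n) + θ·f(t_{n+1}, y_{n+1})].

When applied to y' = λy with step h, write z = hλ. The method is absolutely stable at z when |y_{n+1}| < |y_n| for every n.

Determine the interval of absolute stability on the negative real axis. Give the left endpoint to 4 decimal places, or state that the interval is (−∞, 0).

z∈(-2.7273,0).

On y'=λy, z=hλ:
  y_{n+1} = y_n + z·[13/15·y_n + 2/15·y_{n+1}] ⇒ (1 − 2/15z)y_{n+1} = (1 + 13/15z)y_n
  so R(z) = (1 + 13/15z)/(1 − 2/15z).

Need |R(x)|<1, x<0.
x=-1.46: |R|=0.2221
R=−1: 1+13/15x = −1+2/15x ⇒ -11/15x=2 ⇒ x=2/(-11/15)=-2.7273
Confirm numerically:
  x=-1.547: |R|=0.28247 <1
  x=-1.357: |R|=0.14909 <1
  x=-1.285: |R|=0.09704 <1
  x=-3.277: |R|=1.28055 >1
  x=-3.091: |R|=1.18889 >1
  x=-2.764: |R|=1.01968 >1
Stable set (-2.7273, 0).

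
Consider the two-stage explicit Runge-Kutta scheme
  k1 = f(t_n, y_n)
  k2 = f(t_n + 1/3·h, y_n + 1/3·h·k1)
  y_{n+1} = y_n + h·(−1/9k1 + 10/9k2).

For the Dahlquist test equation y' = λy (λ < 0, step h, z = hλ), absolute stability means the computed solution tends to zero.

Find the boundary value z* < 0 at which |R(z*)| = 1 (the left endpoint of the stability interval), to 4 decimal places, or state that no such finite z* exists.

left endpoint -2.7000.

With y'=λy (z=hλ):
  k1=λy_n ⇒ h·k1=z·y_n;  k2=λ(1+1/3z)y_n ⇒ h·k2=z(1+1/3z)y_n
  y_{n+1}/y_n = 1 − 1/9z + 10/9z(1+1/3z) = 1 + z + 10/27z²
  ⇒ R(z) = 1 + z + 10/27z².

Boundary: |R(x)|=1, x<0.
x=-1.68: |R|=0.3653
R=1: x+10/27x²=0 ⇒ x=−27/10=-2.7000; min R=1−1/(4·10/27)=0.3250>−1
Confirm numerically:
  x=-2.476: |R|=0.79458 <1
  x=-2.297: |R|=0.65715 <1
  x=-2.176: |R|=0.57769 <1
  x=-1.916: |R|=0.44365 <1
  x=-3.257: |R|=1.67191 >1
  x=-3.121: |R|=1.48664 >1
Stable set (-2.7000, 0).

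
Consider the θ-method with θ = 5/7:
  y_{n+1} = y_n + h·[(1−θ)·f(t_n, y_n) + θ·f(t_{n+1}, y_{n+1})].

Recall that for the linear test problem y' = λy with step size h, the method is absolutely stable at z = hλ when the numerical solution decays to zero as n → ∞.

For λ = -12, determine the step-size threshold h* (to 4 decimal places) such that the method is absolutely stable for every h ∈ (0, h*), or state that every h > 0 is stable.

On y'=λy, z=hλ:
  y_{n+1} = y_n + z·[2/7·y_n + 5/7·y_{n+1}] ⇒ (1 − 5/7z)y_{n+1} = (1 + 2/7z)y_n
  so R(z) = (1 + 2/7z)/(1 − 5/7z).

Solve |R(x)|<1 on ℝ⁻.
x=-0.78: |R|=0.4991
x=-2: |R|=0.1765
x=-10: |R|=0.2281
x=-100: |R|=0.3807
θ=5/7≥1/2 ⇒ |1+2/7x|<|1−5/7x| ∀x<0 ⇒ unbounded interval.

interval (−∞, 0). Any h>0 works for λ=-12.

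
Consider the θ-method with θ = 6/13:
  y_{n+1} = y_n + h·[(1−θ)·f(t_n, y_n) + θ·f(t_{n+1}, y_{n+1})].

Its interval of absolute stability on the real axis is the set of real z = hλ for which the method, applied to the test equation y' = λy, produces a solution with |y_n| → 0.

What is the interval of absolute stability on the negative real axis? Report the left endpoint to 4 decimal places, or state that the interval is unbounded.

On y'=λy, z=hλ:
  y_{n+1} = y_n + z·[7/13·y_n + 6/13·y_{n+1}] ⇒ (1 − 6/13z)y_{n+1} = (1 + 7/13z)y_n
  ⇒ R(z) = (1 + 7/13z)/(1 − 6/13z).

Need |R(x)|<1, x<0.
x=-1.64: |R|=0.0665
R=−1: 1+7/13x = −1+6/13x ⇒ -1/13x=2 ⇒ x=2/(-1/13)=-26.0000
Confirm numerically:
  x=-16.935: |R|=0.92091 <1
  x=-12.608: |R|=0.84893 <1
  x=-11.532: |R|=0.82397 <1
  x=-26.390: |R|=1.00228 >1
  x=-26.210: |R|=1.00123 >1
  x=-26.037: |R|=1.00022 >1
Stable set (-26.0000, 0).

(-26.0000, 0).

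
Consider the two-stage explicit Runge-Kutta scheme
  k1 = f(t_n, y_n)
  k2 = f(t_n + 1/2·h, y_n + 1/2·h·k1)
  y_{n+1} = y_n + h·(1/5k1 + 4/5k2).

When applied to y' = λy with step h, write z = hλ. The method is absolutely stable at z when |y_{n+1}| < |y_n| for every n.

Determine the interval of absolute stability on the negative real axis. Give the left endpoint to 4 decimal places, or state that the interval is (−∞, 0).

(-2.5000, 0).

Test eqn y'=λy, z=hλ:
  k1=λy_n ⇒ h·k1=z·y_n;  k2=λ(1+1/2z)y_n ⇒ h·k2=z(1+1/2z)y_n
  y_{n+1}/y_n = 1 + 1/5z + 4/5z(1+1/2z) = 1 + z + 2/5z²
  Hence R(z) = 1 + z + 2/5z².

Need |R(x)|<1, x<0.
x=-0.65: |R|=0.5190
R=1: x+2/5x²=0 ⇒ x=−5/2=-2.5000; min R=1−1/(4·2/5)=0.3750>−1
Confirm numerically:
  x=-2.333: |R|=0.84416 <1
  x=-1.946: |R|=0.56877 <1
  x=-1.673: |R|=0.44657 <1
  x=-1.406: |R|=0.38473 <1
  x=-3.065: |R|=1.69269 >1
  x=-3.031: |R|=1.64378 >1
  x=-2.699: |R|=1.21484 >1
So |R|<1 on (-2.5000, 0).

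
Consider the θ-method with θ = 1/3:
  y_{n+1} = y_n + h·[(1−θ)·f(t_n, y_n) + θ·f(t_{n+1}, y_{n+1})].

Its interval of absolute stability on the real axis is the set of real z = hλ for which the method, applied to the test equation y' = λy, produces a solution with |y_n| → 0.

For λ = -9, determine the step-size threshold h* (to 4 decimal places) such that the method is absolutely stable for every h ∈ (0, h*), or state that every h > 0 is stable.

With y'=λy (z=hλ):
  y_{n+1} = y_n + z·[2/3·y_n + 1/3·y_{n+1}] ⇒ (1 − 1/3z)y_{n+1} = (1 + 2/3z)y_n
  R(z) = (1 + 2/3z)/(1 − 1/3z).

Solve |R(x)|<1 on ℝ⁻.
x=-1.11: |R|=0.1898
R=−1: 1+2/3x = −1+1/3x ⇒ -1/3x=2 ⇒ x=2/(-1/3)=-6.0000
Confirm numerically:
  x=-5.356: |R|=0.92293 <1
  x=-5.264: |R|=0.91094 <1
  x=-5.184: |R|=0.90029 <1
  x=-2.638: |R|=0.40369 <1
  x=-6.571: |R|=1.05966 >1
  x=-6.146: |R|=1.01596 >1
  x=-6.029: |R|=1.00321 >1
So |R|<1 on (-6.0000, 0).

(-6.0000,0); λ=-9 ⇒ h* = (6)/9 = 0.6667.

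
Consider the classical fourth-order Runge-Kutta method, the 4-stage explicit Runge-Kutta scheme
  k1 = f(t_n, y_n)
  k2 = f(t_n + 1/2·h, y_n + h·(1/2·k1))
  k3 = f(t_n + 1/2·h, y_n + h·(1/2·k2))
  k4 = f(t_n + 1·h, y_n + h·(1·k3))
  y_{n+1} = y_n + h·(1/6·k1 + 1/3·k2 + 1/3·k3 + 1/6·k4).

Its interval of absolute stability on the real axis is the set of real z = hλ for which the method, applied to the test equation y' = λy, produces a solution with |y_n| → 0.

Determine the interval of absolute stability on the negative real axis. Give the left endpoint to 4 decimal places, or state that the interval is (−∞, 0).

On y'=λy, z=hλ:
  order 4, 4-stage ⇒ R(z)=1+z+z^2/2+z^3/6+z^4/24
  (e.g. R(-1.07)=0.35289, |R|=0.35289)

Solve |R(x)|<1 on ℝ⁻.
x=-1.07: |R|=0.3529
|R(-2.36)|=0.5266 |R(-2.28)|=0.4698 |R(-2.01)|=0.3367
Bisect:
  x_lo=-3.3545 |R|=2.2566  x_hi=-0.2035 |R|=0.8158
  mid=-1.77902 |R|=0.28239 →hi
  mid=-2.56676 |R|=0.71750 →hi
  mid=-2.96063 |R|=1.29817 →lo
  mid=-2.76369 |R|=0.96792 →hi
  mid=-2.86216 |R|=1.12221 →lo
  mid=-2.81293 |R|=1.04247 →lo
  mid=-2.78831 |R|=1.00455 →lo
  ...
  [-2.78542,-2.78523] ⇒ x*=-2.7853
Interval (-2.7853, 0).

z∈(-2.7853,0).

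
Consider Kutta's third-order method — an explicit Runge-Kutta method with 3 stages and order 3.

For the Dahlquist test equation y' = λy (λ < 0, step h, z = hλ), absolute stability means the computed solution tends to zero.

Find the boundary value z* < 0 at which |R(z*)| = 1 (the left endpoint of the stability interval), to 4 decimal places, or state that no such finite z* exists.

With y'=λy (z=hλ):
  order 3, 3-stage ⇒ R(z)=1+z+z^2/2+z^3/6
  (e.g. R(-1.21)=0.22679, |R|=0.22679)

Need |R(x)|<1, x<0.
x=-1.21: |R|=0.2268
|R(-2.4)|=0.8240 |R(-2.39)|=0.8093 |R(-1.33)|=0.1623
Bisect:
  x_lo=-2.9895 |R|=1.9739  x_hi=-0.3409 |R|=0.7106
  mid=-1.66523 |R|=0.04835 →hi
  mid=-2.32738 |R|=0.72015 →hi
  mid=-2.65846 |R|=1.25615 →lo
  mid=-2.49292 |R|=0.96770 →hi
  mid=-2.57569 |R|=1.10653 →lo
  mid=-2.53430 |R|=1.03580 →lo
  mid=-2.51361 |R|=1.00142 →lo
  ...
  [-2.51280,-2.51264] ⇒ x*=-2.5127
Stable set (-2.5127, 0).

z* = -2.5127.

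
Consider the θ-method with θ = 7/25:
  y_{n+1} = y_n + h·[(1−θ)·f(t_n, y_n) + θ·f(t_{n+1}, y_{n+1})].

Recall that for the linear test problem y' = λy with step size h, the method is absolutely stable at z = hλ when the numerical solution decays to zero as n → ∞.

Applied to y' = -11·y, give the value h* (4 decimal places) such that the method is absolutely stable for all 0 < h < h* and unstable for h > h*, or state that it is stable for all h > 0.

(-4.5455,0); λ=-11 ⇒ h* = (50/11)/11 = 0.4132.

On y'=λy, z=hλ:
  y_{n+1} = y_n + z·[18/25·y_n + 7/25·y_{n+1}] ⇒ (1 − 7/25z)y_{n+1} = (1 + 18/25z)y_n
  ⇒ R(z) = (1 + 18/25z)/(1 − 7/25z).

Boundary: |R(x)|=1, x<0.
x=-1.78: |R|=0.1879
R=−1: 1+18/25x = −1+7/25x ⇒ -11/25x=2 ⇒ x=2/(-11/25)=-4.5455
Confirm numerically:
  x=-4.229: |R|=0.93625 <1
  x=-3.779: |R|=0.83614 <1
  x=-3.769: |R|=0.83378 <1
  x=-3.442: |R|=0.75276 <1
  x=-5.049: |R|=1.09179 >1
  x=-4.826: |R|=1.05250 >1
  x=-4.608: |R|=1.01202 >1
So |R|<1 on (-4.5455, 0).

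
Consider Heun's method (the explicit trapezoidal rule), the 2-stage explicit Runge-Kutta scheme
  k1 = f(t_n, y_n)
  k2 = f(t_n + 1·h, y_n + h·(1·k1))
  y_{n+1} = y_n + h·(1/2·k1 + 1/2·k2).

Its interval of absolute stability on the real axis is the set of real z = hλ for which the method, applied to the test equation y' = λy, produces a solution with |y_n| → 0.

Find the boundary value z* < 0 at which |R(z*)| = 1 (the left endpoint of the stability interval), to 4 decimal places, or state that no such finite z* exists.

Set f=λy, z=hλ:
  order 2, 2-stage ⇒ R(z)=1+z+z^2/2
  (e.g. R(-1.47)=0.61045, |R|=0.61045)

Need |R(x)|<1, x<0.
x=-1.47: |R|=0.6104
|R(-1.86)|=0.8698 |R(-1.69)|=0.7380 |R(-0.83)|=0.5145
Bisect:
  x_lo=-2.5313 |R|=1.6724  x_hi=-0.1170 |R|=0.8898
  mid=-1.32414 |R|=0.55253 →hi
  mid=-1.92771 |R|=0.93032 →hi
  mid=-2.22949 |R|=1.25582 →lo
  mid=-2.07860 |R|=1.08169 →lo
  mid=-2.00315 |R|=1.00316 →lo
  mid=-1.96543 |R|=0.96603 →hi
  mid=-1.98429 |R|=0.98441 →hi
  mid=-1.99372 |R|=0.99374 →hi
  mid=-1.99844 |R|=0.99844 →hi
  mid=-2.00079 |R|=1.00079 →lo
  ...
  [-2.00006,-1.99991] ⇒ x*=-2.0000
Stable set (-2.0000, 0).

z* = -2.0000.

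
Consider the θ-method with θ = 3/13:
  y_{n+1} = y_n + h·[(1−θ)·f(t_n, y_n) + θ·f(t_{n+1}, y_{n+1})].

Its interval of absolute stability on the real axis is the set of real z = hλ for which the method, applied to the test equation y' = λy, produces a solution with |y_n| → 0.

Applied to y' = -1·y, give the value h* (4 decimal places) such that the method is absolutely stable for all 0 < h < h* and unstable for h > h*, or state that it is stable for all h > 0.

(-3.7143,0); λ=-1 ⇒ h* = (26/7)/1 = 3.7143.

Test eqn y'=λy, z=hλ:
  y_{n+1} = y_n + z·[10/13·y_n + 3/13·y_{n+1}] ⇒ (1 − 3/13z)y_{n+1} = (1 + 10/13z)y_n
  R(z) = (1 + 10/13z)/(1 − 3/13z).

Solve |R(x)|<1 on ℝ⁻.
x=-0.73: |R|=0.3752
R=−1: 1+10/13x = −1+3/13x ⇒ -7/13x=2 ⇒ x=2/(-7/13)=-3.7143
Confirm numerically:
  x=-2.797: |R|=0.69983 <1
  x=-2.564: |R|=0.61086 <1
  x=-2.351: |R|=0.52411 <1
  x=-1.855: |R|=0.29895 <1
  x=-4.101: |R|=1.10698 >1
  x=-4.015: |R|=1.08405 >1
  x=-3.907: |R|=1.05457 >1
Interval (-3.7143, 0).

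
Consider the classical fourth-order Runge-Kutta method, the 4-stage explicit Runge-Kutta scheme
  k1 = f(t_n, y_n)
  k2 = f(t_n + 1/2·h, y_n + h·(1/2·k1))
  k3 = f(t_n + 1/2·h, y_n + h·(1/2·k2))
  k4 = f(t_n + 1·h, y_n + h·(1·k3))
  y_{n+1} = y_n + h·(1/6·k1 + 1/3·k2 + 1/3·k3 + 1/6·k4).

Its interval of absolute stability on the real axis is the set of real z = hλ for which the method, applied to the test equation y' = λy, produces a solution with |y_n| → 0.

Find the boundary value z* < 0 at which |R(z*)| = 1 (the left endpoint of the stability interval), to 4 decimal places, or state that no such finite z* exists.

z* = -2.7853.

Test eqn y'=λy, z=hλ:
  order 4, 4-stage ⇒ R(z)=1+z+z^2/2+z^3/6+z^4/24
  (e.g. R(-1.18)=0.32314, |R|=0.32314)

Need |R(x)|<1, x<0.
x=-1.18: |R|=0.3231
|R(-2.28)|=0.4698 |R(-1.23)|=0.3117 |R(-0.53)|=0.5889
Bisect:
  x_lo=-3.6376 |R|=3.2517  x_hi=-0.0786 |R|=0.9244
  mid=-1.85812 |R|=0.29565 →hi
  mid=-2.74786 |R|=0.94502 →hi
  mid=-3.19273 |R|=1.80934 →lo
  mid=-2.97030 |R|=1.31669 →lo
  mid=-2.85908 |R|=1.11707 →lo
  mid=-2.80347 |R|=1.02775 →lo
  mid=-2.77567 |R|=0.98558 →hi
  mid=-2.78957 |R|=1.00647 →lo
  ...
  [-2.78544,-2.78522] ⇒ x*=-2.7853
Stable set (-2.7853, 0).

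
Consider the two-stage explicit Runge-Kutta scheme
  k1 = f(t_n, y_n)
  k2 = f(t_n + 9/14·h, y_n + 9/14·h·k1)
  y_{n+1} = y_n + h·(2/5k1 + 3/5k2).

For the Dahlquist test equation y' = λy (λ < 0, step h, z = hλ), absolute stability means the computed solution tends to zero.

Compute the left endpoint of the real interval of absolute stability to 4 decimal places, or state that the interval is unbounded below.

left endpoint -2.5926.

Set f=λy, z=hλ:
  k1=λy_n ⇒ h·k1=z·y_n;  k2=λ(1+9/14z)y_n ⇒ h·k2=z(1+9/14z)y_n
  y_{n+1}/y_n = 1 + 2/5z + 3/5z(1+9/14z) = 1 + z + 27/70z²
  ⇒ R(z) = 1 + z + 27/70z².

Find x<0 with |R(x)|<1.
x=-0.61: |R|=0.5335
R=1: x+27/70x²=0 ⇒ x=−70/27=-2.5926; min R=1−1/(4·27/70)=0.3519>−1
Confirm numerically:
  x=-2.062: |R|=0.57800 <1
  x=-1.867: |R|=0.47748 <1
  x=-1.815: |R|=0.45563 <1
  x=-1.444: |R|=0.36027 <1
  x=-2.782: |R|=1.20324 >1
  x=-2.736: |R|=1.15134 >1
Interval (-2.5926, 0).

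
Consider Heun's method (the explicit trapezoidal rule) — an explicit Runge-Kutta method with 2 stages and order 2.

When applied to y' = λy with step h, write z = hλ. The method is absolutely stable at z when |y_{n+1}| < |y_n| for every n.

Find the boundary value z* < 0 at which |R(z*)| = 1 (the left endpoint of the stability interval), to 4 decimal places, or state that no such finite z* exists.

left endpoint -2.0000.

Test eqn y'=λy, z=hλ:
  order 2, 2-stage ⇒ R(z)=1+z+z^2/2
  (e.g. R(-0.53)=0.61045, |R|=0.61045)

Boundary: |R(x)|=1, x<0.
x=-0.53: |R|=0.6104
|R(-1.94)|=0.9418 |R(-1.54)|=0.6458 |R(-1.08)|=0.5032
Bisect:
  x_lo=-2.7798 |R|=2.0839  x_hi=-0.1213 |R|=0.8861
  mid=-1.45055 |R|=0.60150 →hi
  mid=-2.11519 |R|=1.12182 →lo
  mid=-1.78287 |R|=0.80644 →hi
  mid=-1.94903 |R|=0.95033 →hi
  mid=-2.03211 |R|=1.03262 →lo
  mid=-1.99057 |R|=0.99061 →hi
  mid=-2.01134 |R|=1.01140 →lo
  mid=-2.00095 |R|=1.00095 →lo
  mid=-1.99576 |R|=0.99577 →hi
  mid=-1.99836 |R|=0.99836 →hi
  ...
  [-2.00014,-1.99998] ⇒ x*=-2.0000
Stable set (-2.0000, 0).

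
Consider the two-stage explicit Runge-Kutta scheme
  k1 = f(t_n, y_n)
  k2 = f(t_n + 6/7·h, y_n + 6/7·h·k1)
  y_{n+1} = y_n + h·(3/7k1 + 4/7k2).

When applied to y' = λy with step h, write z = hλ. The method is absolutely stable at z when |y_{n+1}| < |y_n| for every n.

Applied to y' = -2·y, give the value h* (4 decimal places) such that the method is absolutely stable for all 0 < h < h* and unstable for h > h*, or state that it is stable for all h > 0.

On y'=λy, z=hλ:
  k1=λy_n ⇒ h·k1=z·y_n;  k2=λ(1+6/7z)y_n ⇒ h·k2=z(1+6/7z)y_n
  y_{n+1}/y_n = 1 + 3/7z + 4/7z(1+6/7z) = 1 + z + 24/49z²
  R(z) = 1 + z + 24/49z².

Boundary: |R(x)|=1, x<0.
x=-0.55: |R|=0.5982
R=1: x+24/49x²=0 ⇒ x=−49/24=-2.0417; min R=1−1/(4·24/49)=0.4896>−1
Confirm numerically:
  x=-1.540: |R|=0.62160 <1
  x=-1.235: |R|=0.51205 <1
  x=-1.059: |R|=0.49030 <1
  x=-2.555: |R|=1.64240 >1
  x=-2.426: |R|=1.45668 >1
  x=-2.182: |R|=1.14998 >1
Stable set (-2.0417, 0).

(-2.0417,0); λ=-2 ⇒ h* = (49/24)/2 = 1.0208.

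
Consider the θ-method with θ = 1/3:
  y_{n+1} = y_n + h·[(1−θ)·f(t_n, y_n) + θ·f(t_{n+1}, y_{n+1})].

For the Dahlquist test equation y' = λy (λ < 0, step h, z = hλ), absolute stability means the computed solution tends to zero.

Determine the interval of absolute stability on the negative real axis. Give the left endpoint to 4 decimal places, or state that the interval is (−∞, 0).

Test eqn y'=λy, z=hλ:
  y_{n+1} = y_n + z·[2/3·y_n + 1/3·y_{n+1}] ⇒ (1 − 1/3z)y_{n+1} = (1 + 2/3z)y_n
  ⇒ R(z) = (1 + 2/3z)/(1 − 1/3z).

Solve |R(x)|<1 on ℝ⁻.
x=-1.05: |R|=0.2222
R=−1: 1+2/3x = −1+1/3x ⇒ -1/3x=2 ⇒ x=2/(-1/3)=-6.0000
Confirm numerically:
  x=-5.308: |R|=0.91671 <1
  x=-3.701: |R|=0.65692 <1
  x=-2.936: |R|=0.48383 <1
  x=-2.521: |R|=0.36986 <1
  x=-6.389: |R|=1.04143 >1
  x=-6.215: |R|=1.02333 >1
  x=-6.075: |R|=1.00826 >1
Stable set (-6.0000, 0).

z∈(-6.0000,0).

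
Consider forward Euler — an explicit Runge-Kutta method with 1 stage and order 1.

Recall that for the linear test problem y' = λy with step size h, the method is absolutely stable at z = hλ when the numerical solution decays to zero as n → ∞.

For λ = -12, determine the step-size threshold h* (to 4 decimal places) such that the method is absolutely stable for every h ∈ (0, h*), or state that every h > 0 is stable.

Set f=λy, z=hλ:
  order 1, 1-stage ⇒ R(z)=1+z
  (e.g. R(-0.37)=0.63000, |R|=0.63000)

Solve |R(x)|<1 on ℝ⁻.
x=-0.37: |R|=0.6300
|R(-1.84)|=0.8400 |R(-1.76)|=0.7600 |R(-0.99)|=0.0100
Bisect:
  x_lo=-2.3216 |R|=1.3216  x_hi=-0.2691 |R|=0.7309
  mid=-1.29533 |R|=0.29533 →hi
  mid=-1.80844 |R|=0.80844 →hi
  mid=-2.06500 |R|=1.06500 →lo
  mid=-1.93672 |R|=0.93672 →hi
  mid=-2.00086 |R|=1.00086 →lo
  mid=-1.96879 |R|=0.96879 →hi
  mid=-1.98483 |R|=0.98483 →hi
  mid=-1.99284 |R|=0.99284 →hi
  ...
  [-2.00011,-1.99998] ⇒ x*=-2.0000
Stable set (-2.0000, 0).

(-2.0000,0); λ=-12 ⇒ h* = 0.1667.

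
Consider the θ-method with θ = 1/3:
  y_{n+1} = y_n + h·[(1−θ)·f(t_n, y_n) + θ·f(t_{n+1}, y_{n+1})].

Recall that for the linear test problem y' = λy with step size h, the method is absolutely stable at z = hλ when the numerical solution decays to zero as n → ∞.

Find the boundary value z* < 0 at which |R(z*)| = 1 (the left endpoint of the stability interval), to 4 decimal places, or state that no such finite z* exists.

Test eqn y'=λy, z=hλ:
  y_{n+1} = y_n + z·[2/3·y_n + 1/3·y_{n+1}] ⇒ (1 − 1/3z)y_{n+1} = (1 + 2/3z)y_n
  Hence R(z) = (1 + 2/3z)/(1 − 1/3z).

Need |R(x)|<1, x<0.
x=-1.76: |R|=0.1092
R=−1: 1+2/3x = −1+1/3x ⇒ -1/3x=2 ⇒ x=2/(-1/3)=-6.0000
Confirm numerically:
  x=-5.522: |R|=0.94391 <1
  x=-5.133: |R|=0.89340 <1
  x=-4.291: |R|=0.76560 <1
  x=-6.572: |R|=1.05976 >1
  x=-6.535: |R|=1.05611 >1
  x=-6.480: |R|=1.05063 >1
Interval (-6.0000, 0).

z* = -6.0000.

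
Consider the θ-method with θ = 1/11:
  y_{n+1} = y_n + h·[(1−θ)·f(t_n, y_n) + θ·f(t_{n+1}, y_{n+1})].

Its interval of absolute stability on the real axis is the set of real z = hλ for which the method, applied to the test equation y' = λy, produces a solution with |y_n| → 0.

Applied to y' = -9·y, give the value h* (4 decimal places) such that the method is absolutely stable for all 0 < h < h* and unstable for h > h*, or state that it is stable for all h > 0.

Test eqn y'=λy, z=hλ:
  y_{n+1} = y_n + z·[10/11·y_n + 1/11·y_{n+1}] ⇒ (1 − 1/11z)y_{n+1} = (1 + 10/11z)y_n
  ⇒ R(z) = (1 + 10/11z)/(1 − 1/11z).

Boundary: |R(x)|=1, x<0.
x=-1.19: |R|=0.0738
R=−1: 1+10/11x = −1+1/11x ⇒ -9/11x=2 ⇒ x=2/(-9/11)=-2.4444
Confirm numerically:
  x=-2.379: |R|=0.95598 <1
  x=-1.975: |R|=0.67437 <1
  x=-1.362: |R|=0.21194 <1
  x=-2.911: |R|=1.30185 >1
  x=-2.823: |R|=1.24647 >1
  x=-2.651: |R|=1.13618 >1
Interval (-2.4444, 0).

(-2.4444,0); λ=-9 ⇒ h* = (22/9)/9 = 0.2716.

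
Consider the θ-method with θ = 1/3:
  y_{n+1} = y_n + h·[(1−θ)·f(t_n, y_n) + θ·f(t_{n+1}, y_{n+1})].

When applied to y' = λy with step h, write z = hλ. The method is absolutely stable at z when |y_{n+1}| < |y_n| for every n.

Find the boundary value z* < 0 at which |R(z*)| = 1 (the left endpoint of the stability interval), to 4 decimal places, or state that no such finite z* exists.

z* = -6.0000.

With y'=λy (z=hλ):
  y_{n+1} = y_n + z·[2/3·y_n + 1/3·y_{n+1}] ⇒ (1 − 1/3z)y_{n+1} = (1 + 2/3z)y_n
  R(z) = (1 + 2/3z)/(1 − 1/3z).

Boundary: |R(x)|=1, x<0.
x=-1.37: |R|=0.0595
R=−1: 1+2/3x = −1+1/3x ⇒ -1/3x=2 ⇒ x=2/(-1/3)=-6.0000
Confirm numerically:
  x=-5.916: |R|=0.99058 <1
  x=-3.674: |R|=0.65148 <1
  x=-2.668: |R|=0.41214 <1
  x=-6.404: |R|=1.04296 >1
  x=-6.281: |R|=1.03028 >1
Stable set (-6.0000, 0).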